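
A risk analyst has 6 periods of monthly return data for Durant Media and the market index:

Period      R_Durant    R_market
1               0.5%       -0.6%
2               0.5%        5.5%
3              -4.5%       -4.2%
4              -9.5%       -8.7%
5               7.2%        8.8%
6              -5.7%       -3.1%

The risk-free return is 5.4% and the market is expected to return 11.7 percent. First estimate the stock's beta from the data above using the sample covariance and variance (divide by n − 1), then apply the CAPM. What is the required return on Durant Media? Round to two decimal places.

10.82%

Mean R_i = (0.5 + 0.5 − 4.5 − 9.5 + 7.2 − 5.7) / 6 = -1.9167%
Mean R_m = (-0.6 + 5.5 − 4.2 − 8.7 + 8.8 − 3.1) / 6 = -0.3833%
Σ(R_i − R̄_i)(R_m − R̄_m) = 180.6217  ⇒  Cov = 180.6217 / 5 = 36.1243
Σ(R_m − R̄_m)² = 210.1083  ⇒  Var(R_m) = 210.1083 / 5 = 42.0217
β = Cov / Var(R_m) = 36.1243 / 42.0217 = 0.8597
MRP = 11.7% − 5.4% = 6.30%
E(R) = R_f + β × MRP = 5.4% + 0.8597 × 6.3% = 10.82%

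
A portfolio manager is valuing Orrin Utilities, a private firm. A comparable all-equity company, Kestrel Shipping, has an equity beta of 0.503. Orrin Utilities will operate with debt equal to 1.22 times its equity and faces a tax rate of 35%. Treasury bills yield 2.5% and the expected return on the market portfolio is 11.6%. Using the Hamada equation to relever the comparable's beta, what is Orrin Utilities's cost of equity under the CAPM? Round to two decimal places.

10.71%

β_L = β_U × [1 + (1 − t)(D/E)] = 0.503 × [1 + (1 − 0.35) × 1.22]
    = 0.503 × [1 + 0.65 × 1.22] = 0.503 × 1.7930 = 0.9019
MRP = 11.6% − 2.5% = 9.10%
E(R) = R_f + β_L × MRP = 2.5% + 0.9019 × 9.1% = 10.71%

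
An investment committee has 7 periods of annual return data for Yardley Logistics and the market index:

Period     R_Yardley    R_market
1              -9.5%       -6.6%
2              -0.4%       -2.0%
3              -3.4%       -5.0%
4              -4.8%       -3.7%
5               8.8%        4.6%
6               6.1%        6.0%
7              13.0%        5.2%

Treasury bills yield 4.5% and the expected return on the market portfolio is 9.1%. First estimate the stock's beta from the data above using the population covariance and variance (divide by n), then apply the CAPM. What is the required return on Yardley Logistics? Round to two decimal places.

Mean R_i = (-9.5 − 0.4 − 3.4 − 4.8 + 8.8 + 6.1 + 13.0) / 7 = 1.4000%
Mean R_m = (-6.6 − 2.0 − 5.0 − 3.7 + 4.6 + 6.0 + 5.2) / 7 = -0.2143%
Σ(R_i − R̄_i)(R_m − R̄_m) = 245.0400  ⇒  Cov = 245.0400 / 7 = 35.0057
Σ(R_m − R̄_m)² = 170.1286  ⇒  Var(R_m) = 170.1286 / 7 = 24.3041
β = Cov / Var(R_m) = 35.0057 / 24.3041 = 1.4403
MRP = 9.1% − 4.5% = 4.60%
E(R) = R_f + β × MRP = 4.5% + 1.4403 × 4.6% = 11.13%

11.13%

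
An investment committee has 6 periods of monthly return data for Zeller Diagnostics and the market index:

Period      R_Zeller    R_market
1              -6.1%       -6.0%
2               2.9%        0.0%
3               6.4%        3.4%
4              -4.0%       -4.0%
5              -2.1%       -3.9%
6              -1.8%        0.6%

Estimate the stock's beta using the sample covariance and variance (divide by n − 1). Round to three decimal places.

Mean R_i = (-6.1 + 2.9 + 6.4 − 4.0 − 2.1 − 1.8) / 6 = -0.7833%
Mean R_m = (-6.0 + 0.0 + 3.4 − 4.0 − 3.9 + 0.6) / 6 = -1.6500%
Σ(R_i − R̄_i)(R_m − R̄_m) = 73.7150  ⇒  Cov = 73.7150 / 5 = 14.7430
Σ(R_m − R̄_m)² = 62.7950  ⇒  Var(R_m) = 62.7950 / 5 = 12.5590
β = Cov / Var(R_m) = 14.7430 / 12.5590 = 1.1739

1.174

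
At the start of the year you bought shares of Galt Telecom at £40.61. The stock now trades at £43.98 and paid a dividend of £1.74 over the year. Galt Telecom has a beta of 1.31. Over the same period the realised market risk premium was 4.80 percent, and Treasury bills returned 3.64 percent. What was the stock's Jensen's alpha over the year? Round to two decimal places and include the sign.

+2.66%

Realised HPR = (P1 + D1 − P0) / P0 = (43.98 + 1.74 − 40.61) / 40.61 = 5.11 / 40.61 = 12.5831%
CAPM required = R_f + β·MRP = 3.64% + 1.31 × 4.80% = 9.9280%
α = realised − required = 12.5831% − 9.9280% = +2.66%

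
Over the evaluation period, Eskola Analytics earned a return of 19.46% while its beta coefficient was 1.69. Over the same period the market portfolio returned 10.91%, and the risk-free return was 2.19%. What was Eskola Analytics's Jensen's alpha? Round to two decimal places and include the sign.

Market excess return = 10.91% − 2.19% = 8.72%
CAPM benchmark = R_f + β(R_m − R_f) = 2.19% + 1.69 × 8.72% = 16.9268%
α = actual − benchmark = 19.46% − 16.9268% = +2.53%

+2.53%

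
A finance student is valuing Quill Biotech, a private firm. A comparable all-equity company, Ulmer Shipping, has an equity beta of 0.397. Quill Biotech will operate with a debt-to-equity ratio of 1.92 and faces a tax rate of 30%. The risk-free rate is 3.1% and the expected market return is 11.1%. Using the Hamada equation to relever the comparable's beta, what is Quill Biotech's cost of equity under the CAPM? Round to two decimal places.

β_L = β_U × [1 + (1 − t)(D/E)] = 0.397 × [1 + (1 − 0.30) × 1.92]
    = 0.397 × [1 + 0.70 × 1.92] = 0.397 × 2.3440 = 0.9306
MRP = 11.1% − 3.1% = 8.00%
E(R) = R_f + β_L × MRP = 3.1% + 0.9306 × 8.0% = 10.54%

10.54%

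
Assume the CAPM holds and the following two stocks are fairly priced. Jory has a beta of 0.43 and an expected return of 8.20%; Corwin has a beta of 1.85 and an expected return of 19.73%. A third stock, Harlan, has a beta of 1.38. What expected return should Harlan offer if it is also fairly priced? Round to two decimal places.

MRP (SML slope) = (19.73% − 8.20%) / (1.85 − 0.43) = 11.53% / 1.42 = 8.1197%
R_f (intercept) = 8.20% − 0.43 × 8.1197% = 4.7085%
E(R_Harlan) = R_f + β × MRP = 4.7085% + 1.38 × 8.1197% = 15.91%

15.91%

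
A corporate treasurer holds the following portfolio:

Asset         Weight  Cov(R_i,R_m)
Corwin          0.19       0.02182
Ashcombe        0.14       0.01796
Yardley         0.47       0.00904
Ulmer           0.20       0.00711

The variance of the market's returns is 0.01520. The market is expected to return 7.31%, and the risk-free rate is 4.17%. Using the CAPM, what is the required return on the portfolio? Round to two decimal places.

6.72%

β_Corwin = 0.02182 / 0.01520 = 1.4355
β_Ashcombe = 0.01796 / 0.01520 = 1.1816
β_Yardley = 0.00904 / 0.01520 = 0.5947
β_Ulmer = 0.00711 / 0.01520 = 0.4678
β_P = Σ w_i β_i = 0.19×1.4355 + 0.14×1.1816 + 0.47×0.5947 + 0.20×0.4678 = 0.8112
MRP = 7.31% − 4.17% = 3.14%
E(R_P) = R_f + β_P × MRP = 4.17% + 0.8112 × 3.14% = 6.72%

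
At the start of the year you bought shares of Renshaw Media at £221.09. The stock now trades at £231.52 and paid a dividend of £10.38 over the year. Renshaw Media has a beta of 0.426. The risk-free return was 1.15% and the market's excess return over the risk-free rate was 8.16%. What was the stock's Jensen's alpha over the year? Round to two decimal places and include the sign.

+4.79%

Realised HPR = (P1 + D1 − P0) / P0 = (231.52 + 10.38 − 221.09) / 221.09 = 20.81 / 221.09 = 9.4125%
CAPM required = R_f + β·MRP = 1.15% + 0.426 × 8.16% = 4.62616%
α = realised − required = 9.4125% − 4.62616% = +4.79%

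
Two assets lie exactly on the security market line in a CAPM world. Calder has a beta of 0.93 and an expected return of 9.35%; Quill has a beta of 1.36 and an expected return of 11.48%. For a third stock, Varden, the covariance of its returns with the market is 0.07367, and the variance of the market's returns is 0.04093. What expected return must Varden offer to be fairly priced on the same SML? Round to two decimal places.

13.66%

MRP = (11.48% − 9.35%) / (1.36 − 0.93) = 4.9535%
R_f = 9.35% − 0.93 × 4.9535% = 4.7432%
β_Varden = Cov / Var(R_m) = 0.07367 / 0.04093 = 1.7999
E(R_Varden) = R_f + β × MRP = 4.7432% + 1.7999 × 4.9535% = 13.66%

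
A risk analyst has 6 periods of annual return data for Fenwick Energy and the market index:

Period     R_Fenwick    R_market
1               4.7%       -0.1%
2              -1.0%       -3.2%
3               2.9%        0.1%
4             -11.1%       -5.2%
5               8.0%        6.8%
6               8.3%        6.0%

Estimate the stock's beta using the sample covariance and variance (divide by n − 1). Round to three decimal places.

Mean R_i = (4.7 − 1.0 + 2.9 − 11.1 + 8.0 + 8.3) / 6 = 1.9667%
Mean R_m = (-0.1 − 3.2 + 0.1 − 5.2 + 6.8 + 6.0) / 6 = 0.7333%
Σ(R_i − R̄_i)(R_m − R̄_m) = 156.2867  ⇒  Cov = 156.2867 / 5 = 31.2573
Σ(R_m − R̄_m)² = 116.3133  ⇒  Var(R_m) = 116.3133 / 5 = 23.2627
β = Cov / Var(R_m) = 31.2573 / 23.2627 = 1.3437

1.344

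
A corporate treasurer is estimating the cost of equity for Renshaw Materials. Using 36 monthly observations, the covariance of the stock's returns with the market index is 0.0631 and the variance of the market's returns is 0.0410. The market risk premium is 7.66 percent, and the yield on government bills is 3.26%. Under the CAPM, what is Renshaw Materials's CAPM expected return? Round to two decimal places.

15.05%

β = Cov(R_i, R_m) / Var(R_m) = 0.0631 / 0.0410 = 1.5390
E(R) = R_f + β × MRP = 3.26% + 1.5390 × 7.66% = 15.05%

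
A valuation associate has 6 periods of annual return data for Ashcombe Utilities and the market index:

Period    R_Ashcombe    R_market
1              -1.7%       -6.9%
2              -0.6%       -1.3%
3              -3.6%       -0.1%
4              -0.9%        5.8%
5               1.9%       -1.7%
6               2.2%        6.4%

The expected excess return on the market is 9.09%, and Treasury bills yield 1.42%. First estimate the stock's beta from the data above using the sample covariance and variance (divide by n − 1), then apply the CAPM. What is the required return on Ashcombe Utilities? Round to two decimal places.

Mean R_i = (-1.7 − 0.6 − 3.6 − 0.9 + 1.9 + 2.2) / 6 = -0.4500%
Mean R_m = (-6.9 − 1.3 − 0.1 + 5.8 − 1.7 + 6.4) / 6 = 0.3667%
Σ(R_i − R̄_i)(R_m − R̄_m) = 19.4900  ⇒  Cov = 19.4900 / 5 = 3.8980
Σ(R_m − R̄_m)² = 125.9933  ⇒  Var(R_m) = 125.9933 / 5 = 25.1987
β = Cov / Var(R_m) = 3.8980 / 25.1987 = 0.1547
E(R) = R_f + β × MRP = 1.42% + 0.1547 × 9.09% = 2.83%

2.83%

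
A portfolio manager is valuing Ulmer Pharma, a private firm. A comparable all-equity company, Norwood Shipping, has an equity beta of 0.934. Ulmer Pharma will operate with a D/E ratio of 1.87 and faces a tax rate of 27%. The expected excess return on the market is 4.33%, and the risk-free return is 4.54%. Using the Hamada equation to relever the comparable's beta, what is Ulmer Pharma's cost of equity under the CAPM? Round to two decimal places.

β_L = β_U × [1 + (1 − t)(D/E)] = 0.934 × [1 + (1 − 0.27) × 1.87]
    = 0.934 × [1 + 0.73 × 1.87] = 0.934 × 2.3651 = 2.2090
E(R) = R_f + β_L × MRP = 4.54% + 2.2090 × 4.33% = 14.10%

14.10%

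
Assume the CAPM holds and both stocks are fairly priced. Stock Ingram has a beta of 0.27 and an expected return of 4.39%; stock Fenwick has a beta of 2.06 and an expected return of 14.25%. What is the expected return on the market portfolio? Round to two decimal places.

Both satisfy E(R) = R_f + β·MRP, so the slope of the SML is
MRP = (14.25% − 4.39%) / (2.06 − 0.27) = 9.86% / 1.79 = 5.5084%
R_f = E(R_Ingram) − β_Ingram·MRP = 4.39% − 0.27 × 5.5084% = 2.9027%
E(R_m) = R_f + MRP = 2.9027% + 5.5084% = 8.41%

8.41%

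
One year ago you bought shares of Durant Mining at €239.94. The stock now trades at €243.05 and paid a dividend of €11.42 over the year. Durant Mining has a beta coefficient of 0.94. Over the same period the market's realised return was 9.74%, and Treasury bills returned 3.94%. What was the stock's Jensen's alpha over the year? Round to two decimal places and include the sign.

Realised HPR = (P1 + D1 − P0) / P0 = (243.05 + 11.42 − 239.94) / 239.94 = 14.53 / 239.94 = 6.0557%
MRP = 9.74% − 3.94% = 5.80%
CAPM required = R_f + β·MRP = 3.94% + 0.94 × 5.80% = 9.3920%
α = realised − required = 6.0557% − 9.3920% = -3.34%

-3.34%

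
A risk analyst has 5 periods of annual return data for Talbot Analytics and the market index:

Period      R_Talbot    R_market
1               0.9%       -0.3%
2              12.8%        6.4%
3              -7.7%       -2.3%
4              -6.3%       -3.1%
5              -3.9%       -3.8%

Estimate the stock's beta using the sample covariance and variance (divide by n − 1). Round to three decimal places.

1.915

Mean R_i = (0.9 + 12.8 − 7.7 − 6.3 − 3.9) / 5 = -0.8400%
Mean R_m = (-0.3 + 6.4 − 2.3 − 3.1 − 3.8) / 5 = -0.6200%
Σ(R_i − R̄_i)(R_m − R̄_m) = 131.1060  ⇒  Cov = 131.1060 / 4 = 32.7765
Σ(R_m − R̄_m)² = 68.4680  ⇒  Var(R_m) = 68.4680 / 4 = 17.1170
β = Cov / Var(R_m) = 32.7765 / 17.1170 = 1.9149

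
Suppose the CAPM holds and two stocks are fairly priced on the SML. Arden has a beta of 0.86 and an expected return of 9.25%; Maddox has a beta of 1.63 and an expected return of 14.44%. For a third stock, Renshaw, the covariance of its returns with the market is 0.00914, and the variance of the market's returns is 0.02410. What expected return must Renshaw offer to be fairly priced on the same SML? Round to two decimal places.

MRP = (14.44% − 9.25%) / (1.63 − 0.86) = 6.7403%
R_f = 9.25% − 0.86 × 6.7403% = 3.4533%
β_Renshaw = Cov / Var(R_m) = 0.00914 / 0.02410 = 0.3793
E(R_Renshaw) = R_f + β × MRP = 3.4533% + 0.3793 × 6.7403% = 6.01%

6.01%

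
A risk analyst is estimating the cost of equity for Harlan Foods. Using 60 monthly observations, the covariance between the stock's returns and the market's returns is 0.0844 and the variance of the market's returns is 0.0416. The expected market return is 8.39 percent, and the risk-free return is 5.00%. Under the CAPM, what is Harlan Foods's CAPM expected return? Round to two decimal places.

11.88%

β = Cov(R_i, R_m) / Var(R_m) = 0.0844 / 0.0416 = 2.0288
MRP = 8.39% − 5.00% = 3.39%
E(R) = R_f + β × MRP = 5.00% + 2.0288 × 3.39% = 11.88%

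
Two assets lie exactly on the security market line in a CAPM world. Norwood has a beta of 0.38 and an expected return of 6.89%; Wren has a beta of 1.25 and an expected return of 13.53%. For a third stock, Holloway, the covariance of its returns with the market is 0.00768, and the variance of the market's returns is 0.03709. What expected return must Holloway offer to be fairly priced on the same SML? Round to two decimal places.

5.57%

MRP = (13.53% − 6.89%) / (1.25 − 0.38) = 7.6322%
R_f = 6.89% − 0.38 × 7.6322% = 3.9898%
β_Holloway = Cov / Var(R_m) = 0.00768 / 0.03709 = 0.2071
E(R_Holloway) = R_f + β × MRP = 3.9898% + 0.2071 × 7.6322% = 5.57%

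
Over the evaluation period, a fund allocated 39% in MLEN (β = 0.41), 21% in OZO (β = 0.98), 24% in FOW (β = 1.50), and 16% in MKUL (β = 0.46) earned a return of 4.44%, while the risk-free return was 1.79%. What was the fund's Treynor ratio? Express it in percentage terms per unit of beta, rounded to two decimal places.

β_P = 0.39×0.41 + 0.21×0.98 + 0.24×1.50 + 0.16×0.46 = 0.7993
Treynor = (R_P − R_f) / β_P = (4.44% − 1.79%) / 0.7993 = 2.65% / 0.7993 = 3.32%

3.32%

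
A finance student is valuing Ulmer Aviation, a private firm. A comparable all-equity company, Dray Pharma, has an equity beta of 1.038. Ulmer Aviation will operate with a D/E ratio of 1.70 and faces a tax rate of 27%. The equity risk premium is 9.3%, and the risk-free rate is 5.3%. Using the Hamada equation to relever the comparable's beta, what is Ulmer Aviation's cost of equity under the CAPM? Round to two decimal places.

β_L = β_U × [1 + (1 − t)(D/E)] = 1.038 × [1 + (1 − 0.27) × 1.70]
    = 1.038 × [1 + 0.73 × 1.70] = 1.038 × 2.2410 = 2.3262
E(R) = R_f + β_L × MRP = 5.3% + 2.3262 × 9.3% = 26.93%

26.93%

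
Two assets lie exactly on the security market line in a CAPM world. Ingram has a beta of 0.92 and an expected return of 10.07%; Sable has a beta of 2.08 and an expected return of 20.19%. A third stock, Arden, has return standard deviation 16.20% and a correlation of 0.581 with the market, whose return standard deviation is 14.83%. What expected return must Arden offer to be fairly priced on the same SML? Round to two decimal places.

MRP = (20.19% − 10.07%) / (2.08 − 0.92) = 8.7241%
R_f = 10.07% − 0.92 × 8.7241% = 2.0438%
β_Arden = ρ·σ_i/σ_m = 0.581 × 16.20 / 14.83 = 0.6347
E(R_Arden) = R_f + β × MRP = 2.0438% + 0.6347 × 8.7241% = 7.58%

7.58%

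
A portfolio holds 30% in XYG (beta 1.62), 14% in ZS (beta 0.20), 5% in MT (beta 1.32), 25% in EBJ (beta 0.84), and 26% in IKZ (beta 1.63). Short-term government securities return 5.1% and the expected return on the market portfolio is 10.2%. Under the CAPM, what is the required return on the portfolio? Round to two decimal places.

β_P = Σ w_i β_i = 0.30×1.62 + 0.14×0.20 + 0.05×1.32 + 0.25×0.84 + 0.26×1.63 = 1.2138
MRP = 10.2% − 5.1% = 5.10%
E(R_P) = R_f + β_P × MRP = 5.1% + 1.2138 × 5.1% = 11.29%

11.29%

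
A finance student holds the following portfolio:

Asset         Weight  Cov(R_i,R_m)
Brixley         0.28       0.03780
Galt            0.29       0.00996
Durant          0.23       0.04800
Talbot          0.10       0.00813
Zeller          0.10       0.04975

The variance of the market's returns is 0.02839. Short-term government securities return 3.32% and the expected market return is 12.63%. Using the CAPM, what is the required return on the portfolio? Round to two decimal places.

13.26%

β_Brixley = 0.03780 / 0.02839 = 1.3315
β_Galt = 0.00996 / 0.02839 = 0.3508
β_Durant = 0.04800 / 0.02839 = 1.6907
β_Talbot = 0.00813 / 0.02839 = 0.2864
β_Zeller = 0.04975 / 0.02839 = 1.7524
β_P = Σ w_i β_i = 0.28×1.3315 + 0.29×0.3508 + 0.23×1.6907 + 0.10×0.2864 + 0.10×1.7524 = 1.0673
MRP = 12.63% − 3.32% = 9.31%
E(R_P) = R_f + β_P × MRP = 3.32% + 1.0673 × 9.31% = 13.26%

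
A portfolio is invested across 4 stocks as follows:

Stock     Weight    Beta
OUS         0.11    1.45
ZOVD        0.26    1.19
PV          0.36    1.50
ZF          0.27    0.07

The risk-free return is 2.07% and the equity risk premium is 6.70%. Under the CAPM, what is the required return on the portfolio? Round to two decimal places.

8.96%

β_P = Σ w_i β_i = 0.11×1.45 + 0.26×1.19 + 0.36×1.50 + 0.27×0.07 = 1.0278
E(R_P) = R_f + β_P × MRP = 2.07% + 1.0278 × 6.70% = 8.96%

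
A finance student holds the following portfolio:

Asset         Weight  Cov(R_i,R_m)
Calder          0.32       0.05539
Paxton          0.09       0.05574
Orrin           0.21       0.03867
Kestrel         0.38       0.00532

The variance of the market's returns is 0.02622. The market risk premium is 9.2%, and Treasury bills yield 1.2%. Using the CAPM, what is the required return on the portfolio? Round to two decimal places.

12.74%

β_Calder = 0.05539 / 0.02622 = 2.1125
β_Paxton = 0.05574 / 0.02622 = 2.1259
β_Orrin = 0.03867 / 0.02622 = 1.4748
β_Kestrel = 0.00532 / 0.02622 = 0.2029
β_P = Σ w_i β_i = 0.32×2.1125 + 0.09×2.1259 + 0.21×1.4748 + 0.38×0.2029 = 1.2541
E(R_P) = R_f + β_P × MRP = 1.2% + 1.2541 × 9.2% = 12.74%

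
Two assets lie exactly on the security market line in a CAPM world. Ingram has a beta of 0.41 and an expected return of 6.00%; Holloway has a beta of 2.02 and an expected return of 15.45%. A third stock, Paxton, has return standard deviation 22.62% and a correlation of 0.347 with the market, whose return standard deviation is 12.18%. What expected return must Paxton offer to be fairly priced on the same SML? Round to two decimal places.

MRP = (15.45% − 6.00%) / (2.02 − 0.41) = 5.8696%
R_f = 6.00% − 0.41 × 5.8696% = 3.5935%
β_Paxton = ρ·σ_i/σ_m = 0.347 × 22.62 / 12.18 = 0.6444
E(R_Paxton) = R_f + β × MRP = 3.5935% + 0.6444 × 5.8696% = 7.38%

7.38%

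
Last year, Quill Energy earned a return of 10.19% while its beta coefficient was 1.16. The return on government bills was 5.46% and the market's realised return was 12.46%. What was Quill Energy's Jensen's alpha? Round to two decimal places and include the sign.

Market excess return = 12.46% − 5.46% = 7.00%
CAPM benchmark = R_f + β(R_m − R_f) = 5.46% + 1.16 × 7.00% = 13.5800%
α = actual − benchmark = 10.19% − 13.5800% = -3.39%

-3.39%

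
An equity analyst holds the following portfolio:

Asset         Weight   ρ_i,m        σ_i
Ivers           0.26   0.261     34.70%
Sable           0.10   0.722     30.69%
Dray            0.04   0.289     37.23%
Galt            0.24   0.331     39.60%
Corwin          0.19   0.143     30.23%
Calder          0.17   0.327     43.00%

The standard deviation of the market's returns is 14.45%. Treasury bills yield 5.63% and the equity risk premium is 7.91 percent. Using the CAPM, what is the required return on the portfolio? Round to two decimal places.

11.85%

β_Ivers = 0.261 × 34.70% / 14.45% = 0.6268
β_Sable = 0.722 × 30.69% / 14.45% = 1.5334
β_Dray = 0.289 × 37.23% / 14.45% = 0.7446
β_Galt = 0.331 × 39.60% / 14.45% = 0.9071
β_Corwin = 0.143 × 30.23% / 14.45% = 0.2992
β_Calder = 0.327 × 43.00% / 14.45% = 0.9731
β_P = Σ w_i β_i = 0.26×0.6268 + 0.10×1.5334 + 0.04×0.7446 + 0.24×0.9071 + 0.19×0.2992 + 0.17×0.9731 = 0.7861
E(R_P) = R_f + β_P × MRP = 5.63% + 0.7861 × 7.91% = 11.85%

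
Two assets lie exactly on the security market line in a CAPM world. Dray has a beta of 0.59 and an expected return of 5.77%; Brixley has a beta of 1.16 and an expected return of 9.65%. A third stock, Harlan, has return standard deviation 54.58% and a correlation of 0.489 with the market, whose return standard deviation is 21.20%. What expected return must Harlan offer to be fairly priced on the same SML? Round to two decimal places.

MRP = (9.65% − 5.77%) / (1.16 − 0.59) = 6.8070%
R_f = 5.77% − 0.59 × 6.8070% = 1.7539%
β_Harlan = ρ·σ_i/σ_m = 0.489 × 54.58 / 21.20 = 1.2589
E(R_Harlan) = R_f + β × MRP = 1.7539% + 1.2589 × 6.8070% = 10.32%

10.32%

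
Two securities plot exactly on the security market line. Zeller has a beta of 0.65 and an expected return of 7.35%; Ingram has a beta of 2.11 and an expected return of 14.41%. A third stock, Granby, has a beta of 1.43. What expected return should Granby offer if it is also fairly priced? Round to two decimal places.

11.12%

MRP (SML slope) = (14.41% − 7.35%) / (2.11 − 0.65) = 7.06% / 1.46 = 4.8356%
R_f (intercept) = 7.35% − 0.65 × 4.8356% = 4.2069%
E(R_Granby) = R_f + β × MRP = 4.2069% + 1.43 × 4.8356% = 11.12%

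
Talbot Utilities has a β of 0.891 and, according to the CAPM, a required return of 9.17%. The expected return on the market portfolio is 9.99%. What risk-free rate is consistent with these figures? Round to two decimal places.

2.47%

E(R) = R_f + β(E(R_m) − R_f) = R_f(1 − β) + β·E(R_m)
9.17% = R_f × (1 − 0.891) + 0.891 × 9.99%
9.17% = R_f × 0.109 + 8.90109%
R_f = (9.17% − 8.90109%) / 0.109 = 2.47%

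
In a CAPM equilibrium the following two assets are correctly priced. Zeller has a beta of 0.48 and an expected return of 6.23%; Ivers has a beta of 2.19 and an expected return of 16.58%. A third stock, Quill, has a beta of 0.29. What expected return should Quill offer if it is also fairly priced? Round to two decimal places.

MRP (SML slope) = (16.58% − 6.23%) / (2.19 − 0.48) = 10.35% / 1.71 = 6.0526%
R_f (intercept) = 6.23% − 0.48 × 6.0526% = 3.3248%
E(R_Quill) = R_f + β × MRP = 3.3248% + 0.29 × 6.0526% = 5.08%

5.08%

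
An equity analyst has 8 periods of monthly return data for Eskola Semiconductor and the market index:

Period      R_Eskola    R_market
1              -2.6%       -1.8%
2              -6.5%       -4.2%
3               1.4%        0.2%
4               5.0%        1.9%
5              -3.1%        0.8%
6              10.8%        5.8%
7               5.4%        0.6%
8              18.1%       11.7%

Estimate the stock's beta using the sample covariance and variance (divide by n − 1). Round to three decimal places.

1.569

Mean R_i = (-2.6 − 6.5 + 1.4 + 5.0 − 3.1 + 10.8 + 5.4 + 18.1) / 8 = 3.5625%
Mean R_m = (-1.8 − 4.2 + 0.2 + 1.9 + 0.8 + 5.8 + 0.6 + 11.7) / 8 = 1.8750%
Σ(R_i − R̄_i)(R_m − R̄_m) = 263.4925  ⇒  Cov = 263.4925 / 7 = 37.6418
Σ(R_m − R̄_m)² = 167.9350  ⇒  Var(R_m) = 167.9350 / 7 = 23.9907
β = Cov / Var(R_m) = 37.6418 / 23.9907 = 1.5690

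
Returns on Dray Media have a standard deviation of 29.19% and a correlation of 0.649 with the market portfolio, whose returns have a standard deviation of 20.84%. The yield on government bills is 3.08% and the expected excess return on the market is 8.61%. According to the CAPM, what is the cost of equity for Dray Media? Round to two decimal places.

β = ρ × σ_i / σ_m = 0.649 × 29.19% / 20.84% = 0.9090
E(R) = 3.08% + 0.9090 × 8.61% = 10.91%

10.91%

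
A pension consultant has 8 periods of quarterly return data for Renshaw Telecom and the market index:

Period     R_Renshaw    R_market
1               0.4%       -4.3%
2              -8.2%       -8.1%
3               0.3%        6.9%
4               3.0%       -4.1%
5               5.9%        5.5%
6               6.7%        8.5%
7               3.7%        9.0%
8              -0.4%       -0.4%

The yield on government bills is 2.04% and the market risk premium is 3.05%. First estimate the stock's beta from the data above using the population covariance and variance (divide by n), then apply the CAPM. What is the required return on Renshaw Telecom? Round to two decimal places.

3.60%

Mean R_i = (0.4 − 8.2 + 0.3 + 3.0 + 5.9 + 6.7 + 3.7 − 0.4) / 8 = 1.4250%
Mean R_m = (-4.3 − 8.1 + 6.9 − 4.1 + 5.5 + 8.5 + 9.0 − 0.4) / 8 = 1.6250%
Σ(R_i − R̄_i)(R_m − R̄_m) = 158.8050  ⇒  Cov = 158.8050 / 8 = 19.8506
Σ(R_m − R̄_m)² = 311.0550  ⇒  Var(R_m) = 311.0550 / 8 = 38.8819
β = Cov / Var(R_m) = 19.8506 / 38.8819 = 0.5105
E(R) = R_f + β × MRP = 2.04% + 0.5105 × 3.05% = 3.60%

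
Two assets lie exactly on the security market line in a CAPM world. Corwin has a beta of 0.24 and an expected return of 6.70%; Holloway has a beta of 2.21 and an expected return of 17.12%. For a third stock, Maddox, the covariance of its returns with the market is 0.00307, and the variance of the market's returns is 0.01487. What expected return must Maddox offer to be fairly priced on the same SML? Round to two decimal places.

6.52%

MRP = (17.12% − 6.70%) / (2.21 − 0.24) = 5.2893%
R_f = 6.70% − 0.24 × 5.2893% = 5.4306%
β_Maddox = Cov / Var(R_m) = 0.00307 / 0.01487 = 0.2065
E(R_Maddox) = R_f + β × MRP = 5.4306% + 0.2065 × 5.2893% = 6.52%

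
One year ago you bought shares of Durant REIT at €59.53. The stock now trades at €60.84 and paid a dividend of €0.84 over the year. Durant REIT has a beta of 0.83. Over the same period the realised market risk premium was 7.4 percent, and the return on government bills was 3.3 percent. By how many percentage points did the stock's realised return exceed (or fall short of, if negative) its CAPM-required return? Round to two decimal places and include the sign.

Realised HPR = (P1 + D1 − P0) / P0 = (60.84 + 0.84 − 59.53) / 59.53 = 2.15 / 59.53 = 3.6116%
CAPM required = R_f + β·MRP = 3.3% + 0.83 × 7.4% = 9.4420%
α = realised − required = 3.6116% − 9.4420% = -5.83%

-5.83%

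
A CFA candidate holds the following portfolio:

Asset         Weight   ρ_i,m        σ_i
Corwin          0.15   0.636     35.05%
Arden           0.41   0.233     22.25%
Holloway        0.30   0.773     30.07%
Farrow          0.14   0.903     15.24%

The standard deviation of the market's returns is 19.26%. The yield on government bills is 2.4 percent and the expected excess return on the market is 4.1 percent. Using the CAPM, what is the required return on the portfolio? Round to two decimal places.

β_Corwin = 0.636 × 35.05% / 19.26% = 1.1574
β_Arden = 0.233 × 22.25% / 19.26% = 0.2692
β_Holloway = 0.773 × 30.07% / 19.26% = 1.2069
β_Farrow = 0.903 × 15.24% / 19.26% = 0.7145
β_P = Σ w_i β_i = 0.15×1.1574 + 0.41×0.2692 + 0.30×1.2069 + 0.14×0.7145 = 0.7461
E(R_P) = R_f + β_P × MRP = 2.4% + 0.7461 × 4.1% = 5.46%

5.46%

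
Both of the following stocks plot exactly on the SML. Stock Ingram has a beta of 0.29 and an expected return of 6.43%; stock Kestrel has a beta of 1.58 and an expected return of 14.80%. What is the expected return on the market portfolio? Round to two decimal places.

11.04%

Both satisfy E(R) = R_f + β·MRP, so the slope of the SML is
MRP = (14.80% − 6.43%) / (1.58 − 0.29) = 8.37% / 1.29 = 6.4884%
R_f = E(R_Ingram) − β_Ingram·MRP = 6.43% − 0.29 × 6.4884% = 4.5484%
E(R_m) = R_f + MRP = 4.5484% + 6.4884% = 11.04%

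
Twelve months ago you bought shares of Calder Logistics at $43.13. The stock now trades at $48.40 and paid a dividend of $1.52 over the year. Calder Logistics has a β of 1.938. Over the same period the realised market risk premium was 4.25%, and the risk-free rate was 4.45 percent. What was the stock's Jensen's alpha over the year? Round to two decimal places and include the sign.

Realised HPR = (P1 + D1 − P0) / P0 = (48.40 + 1.52 − 43.13) / 43.13 = 6.79 / 43.13 = 15.7431%
CAPM required = R_f + β·MRP = 4.45% + 1.938 × 4.25% = 12.68650%
α = realised − required = 15.7431% − 12.68650% = +3.06%

+3.06%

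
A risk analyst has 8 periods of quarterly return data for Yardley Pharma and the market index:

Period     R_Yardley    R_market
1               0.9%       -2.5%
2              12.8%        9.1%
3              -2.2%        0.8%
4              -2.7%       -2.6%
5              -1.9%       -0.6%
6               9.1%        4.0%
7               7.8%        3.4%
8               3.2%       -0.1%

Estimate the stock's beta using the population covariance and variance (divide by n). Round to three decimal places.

1.339

Mean R_i = (0.9 + 12.8 − 2.2 − 2.7 − 1.9 + 9.1 + 7.8 + 3.2) / 8 = 3.3750%
Mean R_m = (-2.5 + 9.1 + 0.8 − 2.6 − 0.6 + 4.0 + 3.4 − 0.1) / 8 = 1.4375%
Σ(R_i − R̄_i)(R_m − R̄_m) = 144.4175  ⇒  Cov = 144.4175 / 8 = 18.0522
Σ(R_m − R̄_m)² = 107.8588  ⇒  Var(R_m) = 107.8588 / 8 = 13.4824
β = Cov / Var(R_m) = 18.0522 / 13.4824 = 1.3389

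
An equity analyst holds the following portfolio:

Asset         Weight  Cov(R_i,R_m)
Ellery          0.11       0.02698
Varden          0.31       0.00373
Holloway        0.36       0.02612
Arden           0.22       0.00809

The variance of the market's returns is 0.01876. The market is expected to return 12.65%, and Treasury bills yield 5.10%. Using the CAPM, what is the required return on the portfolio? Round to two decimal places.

β_Ellery = 0.02698 / 0.01876 = 1.4382
β_Varden = 0.00373 / 0.01876 = 0.1988
β_Holloway = 0.02612 / 0.01876 = 1.3923
β_Arden = 0.00809 / 0.01876 = 0.4312
β_P = Σ w_i β_i = 0.11×1.4382 + 0.31×0.1988 + 0.36×1.3923 + 0.22×0.4312 = 0.8159
MRP = 12.65% − 5.10% = 7.55%
E(R_P) = R_f + β_P × MRP = 5.10% + 0.8159 × 7.55% = 11.26%

11.26%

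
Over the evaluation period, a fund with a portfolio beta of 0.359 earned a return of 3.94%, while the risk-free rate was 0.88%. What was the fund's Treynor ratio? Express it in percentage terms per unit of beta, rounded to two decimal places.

Treynor = (R_P − R_f) / β_P = (3.94% − 0.88%) / 0.3590 = 3.06% / 0.3590 = 8.52%

8.52%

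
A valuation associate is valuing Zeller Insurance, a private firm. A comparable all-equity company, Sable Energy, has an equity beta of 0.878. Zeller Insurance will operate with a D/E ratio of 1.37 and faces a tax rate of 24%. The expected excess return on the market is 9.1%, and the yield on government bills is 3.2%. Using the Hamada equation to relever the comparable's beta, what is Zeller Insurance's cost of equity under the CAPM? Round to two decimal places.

19.51%

β_L = β_U × [1 + (1 − t)(D/E)] = 0.878 × [1 + (1 − 0.24) × 1.37]
    = 0.878 × [1 + 0.76 × 1.37] = 0.878 × 2.0412 = 1.7922
E(R) = R_f + β_L × MRP = 3.2% + 1.7922 × 9.1% = 19.51%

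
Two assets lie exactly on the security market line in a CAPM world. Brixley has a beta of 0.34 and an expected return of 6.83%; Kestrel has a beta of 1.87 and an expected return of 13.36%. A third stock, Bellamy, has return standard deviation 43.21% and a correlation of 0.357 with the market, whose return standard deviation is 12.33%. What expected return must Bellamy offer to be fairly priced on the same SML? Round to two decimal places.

10.72%

MRP = (13.36% − 6.83%) / (1.87 − 0.34) = 4.2680%
R_f = 6.83% − 0.34 × 4.2680% = 5.3789%
β_Bellamy = ρ·σ_i/σ_m = 0.357 × 43.21 / 12.33 = 1.2511
E(R_Bellamy) = R_f + β × MRP = 5.3789% + 1.2511 × 4.2680% = 10.72%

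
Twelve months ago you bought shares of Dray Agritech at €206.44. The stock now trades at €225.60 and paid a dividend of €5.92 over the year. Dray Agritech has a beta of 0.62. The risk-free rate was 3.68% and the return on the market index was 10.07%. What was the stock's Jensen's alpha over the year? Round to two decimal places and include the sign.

Realised HPR = (P1 + D1 − P0) / P0 = (225.60 + 5.92 − 206.44) / 206.44 = 25.08 / 206.44 = 12.1488%
MRP = 10.07% − 3.68% = 6.39%
CAPM required = R_f + β·MRP = 3.68% + 0.62 × 6.39% = 7.6418%
α = realised − required = 12.1488% − 7.6418% = +4.51%

+4.51%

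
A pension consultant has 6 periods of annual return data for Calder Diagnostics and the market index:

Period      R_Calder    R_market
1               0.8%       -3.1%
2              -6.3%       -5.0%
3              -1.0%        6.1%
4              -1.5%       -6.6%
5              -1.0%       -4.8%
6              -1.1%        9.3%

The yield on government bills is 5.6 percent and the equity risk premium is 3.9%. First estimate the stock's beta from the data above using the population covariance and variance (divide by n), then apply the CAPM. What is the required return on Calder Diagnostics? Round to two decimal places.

Mean R_i = (0.8 − 6.3 − 1.0 − 1.5 − 1.0 − 1.1) / 6 = -1.6833%
Mean R_m = (-3.1 − 5.0 + 6.1 − 6.6 − 4.8 + 9.3) / 6 = -0.6833%
Σ(R_i − R̄_i)(R_m − R̄_m) = 20.4883  ⇒  Cov = 20.4883 / 6 = 3.4147
Σ(R_m − R̄_m)² = 222.1083  ⇒  Var(R_m) = 222.1083 / 6 = 37.0181
β = Cov / Var(R_m) = 3.4147 / 37.0181 = 0.0922
E(R) = R_f + β × MRP = 5.6% + 0.0922 × 3.9% = 5.96%

5.96%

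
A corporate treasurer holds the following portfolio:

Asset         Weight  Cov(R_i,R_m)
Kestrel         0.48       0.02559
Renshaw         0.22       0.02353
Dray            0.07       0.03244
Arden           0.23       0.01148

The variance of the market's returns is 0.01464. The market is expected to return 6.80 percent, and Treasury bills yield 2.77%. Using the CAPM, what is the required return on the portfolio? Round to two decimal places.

8.93%

β_Kestrel = 0.02559 / 0.01464 = 1.7480
β_Renshaw = 0.02353 / 0.01464 = 1.6072
β_Dray = 0.03244 / 0.01464 = 2.2158
β_Arden = 0.01148 / 0.01464 = 0.7842
β_P = Σ w_i β_i = 0.48×1.7480 + 0.22×1.6072 + 0.07×2.2158 + 0.23×0.7842 = 1.5281
MRP = 6.80% − 2.77% = 4.03%
E(R_P) = R_f + β_P × MRP = 2.77% + 1.5281 × 4.03% = 8.93%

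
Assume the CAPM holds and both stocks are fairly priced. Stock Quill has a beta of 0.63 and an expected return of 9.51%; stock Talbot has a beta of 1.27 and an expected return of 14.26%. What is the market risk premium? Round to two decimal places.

7.42%

Both satisfy E(R) = R_f + β·MRP, so the slope of the SML is
MRP = (14.26% − 9.51%) / (1.27 − 0.63) = 4.75% / 0.64 = 7.4219%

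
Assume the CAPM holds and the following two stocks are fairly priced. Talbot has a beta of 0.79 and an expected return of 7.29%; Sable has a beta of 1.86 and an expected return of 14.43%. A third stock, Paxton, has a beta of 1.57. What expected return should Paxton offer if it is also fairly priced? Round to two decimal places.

12.49%

MRP (SML slope) = (14.43% − 7.29%) / (1.86 − 0.79) = 7.14% / 1.07 = 6.6729%
R_f (intercept) = 7.29% − 0.79 × 6.6729% = 2.0184%
E(R_Paxton) = R_f + β × MRP = 2.0184% + 1.57 × 6.6729% = 12.49%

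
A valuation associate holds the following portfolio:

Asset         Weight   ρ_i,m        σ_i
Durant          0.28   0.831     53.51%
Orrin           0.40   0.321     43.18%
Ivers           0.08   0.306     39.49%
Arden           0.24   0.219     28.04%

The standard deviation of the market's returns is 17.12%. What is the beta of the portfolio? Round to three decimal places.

1.194

β_Durant = 0.831 × 53.51% / 17.12% = 2.5974
β_Orrin = 0.321 × 43.18% / 17.12% = 0.8096
β_Ivers = 0.306 × 39.49% / 17.12% = 0.7058
β_Arden = 0.219 × 28.04% / 17.12% = 0.3587
β_P = Σ w_i β_i = 0.28×2.5974 + 0.40×0.8096 + 0.08×0.7058 + 0.24×0.3587 = 1.1937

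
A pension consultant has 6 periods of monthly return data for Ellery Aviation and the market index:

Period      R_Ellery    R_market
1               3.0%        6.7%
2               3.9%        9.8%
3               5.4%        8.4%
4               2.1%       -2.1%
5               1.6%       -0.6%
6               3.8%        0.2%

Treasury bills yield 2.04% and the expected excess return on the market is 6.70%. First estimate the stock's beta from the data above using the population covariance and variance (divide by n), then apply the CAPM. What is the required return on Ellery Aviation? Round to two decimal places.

Mean R_i = (3.0 + 3.9 + 5.4 + 2.1 + 1.6 + 3.8) / 6 = 3.3000%
Mean R_m = (6.7 + 9.8 + 8.4 − 2.1 − 0.6 + 0.2) / 6 = 3.7333%
Σ(R_i − R̄_i)(R_m − R̄_m) = 25.1500  ⇒  Cov = 25.1500 / 6 = 4.1917
Σ(R_m − R̄_m)² = 132.6733  ⇒  Var(R_m) = 132.6733 / 6 = 22.1122
β = Cov / Var(R_m) = 4.1917 / 22.1122 = 0.1896
E(R) = R_f + β × MRP = 2.04% + 0.1896 × 6.70% = 3.31%

3.31%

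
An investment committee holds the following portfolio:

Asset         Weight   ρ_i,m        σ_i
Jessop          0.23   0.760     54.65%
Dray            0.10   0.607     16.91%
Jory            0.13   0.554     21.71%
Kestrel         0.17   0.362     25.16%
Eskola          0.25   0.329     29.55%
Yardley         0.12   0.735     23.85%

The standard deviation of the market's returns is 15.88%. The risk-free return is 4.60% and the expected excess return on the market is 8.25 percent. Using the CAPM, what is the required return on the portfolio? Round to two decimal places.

14.07%

β_Jessop = 0.760 × 54.65% / 15.88% = 2.6155
β_Dray = 0.607 × 16.91% / 15.88% = 0.6464
β_Jory = 0.554 × 21.71% / 15.88% = 0.7574
β_Kestrel = 0.362 × 25.16% / 15.88% = 0.5735
β_Eskola = 0.329 × 29.55% / 15.88% = 0.6122
β_Yardley = 0.735 × 23.85% / 15.88% = 1.1039
β_P = Σ w_i β_i = 0.23×2.6155 + 0.10×0.6464 + 0.13×0.7574 + 0.17×0.5735 + 0.25×0.6122 + 0.12×1.1039 = 1.1477
E(R_P) = R_f + β_P × MRP = 4.60% + 1.1477 × 8.25% = 14.07%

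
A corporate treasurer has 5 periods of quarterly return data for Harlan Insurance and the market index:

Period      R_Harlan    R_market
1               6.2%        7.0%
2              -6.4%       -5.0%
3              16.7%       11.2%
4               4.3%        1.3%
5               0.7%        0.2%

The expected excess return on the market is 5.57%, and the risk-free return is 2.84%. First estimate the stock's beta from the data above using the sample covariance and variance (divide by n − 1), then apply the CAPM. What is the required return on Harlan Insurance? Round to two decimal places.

Mean R_i = (6.2 − 6.4 + 16.7 + 4.3 + 0.7) / 5 = 4.3000%
Mean R_m = (7.0 − 5.0 + 11.2 + 1.3 + 0.2) / 5 = 2.9400%
Σ(R_i − R̄_i)(R_m − R̄_m) = 204.9600  ⇒  Cov = 204.9600 / 4 = 51.2400
Σ(R_m − R̄_m)² = 157.9520  ⇒  Var(R_m) = 157.9520 / 4 = 39.4880
β = Cov / Var(R_m) = 51.2400 / 39.4880 = 1.2976
E(R) = R_f + β × MRP = 2.84% + 1.2976 × 5.57% = 10.07%

10.07%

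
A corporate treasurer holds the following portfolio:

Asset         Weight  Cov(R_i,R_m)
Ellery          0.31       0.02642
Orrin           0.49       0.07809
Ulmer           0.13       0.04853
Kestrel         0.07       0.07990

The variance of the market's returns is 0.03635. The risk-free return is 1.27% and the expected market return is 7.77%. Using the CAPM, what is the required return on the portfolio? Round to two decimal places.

11.71%

β_Ellery = 0.02642 / 0.03635 = 0.7268
β_Orrin = 0.07809 / 0.03635 = 2.1483
β_Ulmer = 0.04853 / 0.03635 = 1.3351
β_Kestrel = 0.07990 / 0.03635 = 2.1981
β_P = Σ w_i β_i = 0.31×0.7268 + 0.49×2.1483 + 0.13×1.3351 + 0.07×2.1981 = 1.6054
MRP = 7.77% − 1.27% = 6.50%
E(R_P) = R_f + β_P × MRP = 1.27% + 1.6054 × 6.50% = 11.71%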